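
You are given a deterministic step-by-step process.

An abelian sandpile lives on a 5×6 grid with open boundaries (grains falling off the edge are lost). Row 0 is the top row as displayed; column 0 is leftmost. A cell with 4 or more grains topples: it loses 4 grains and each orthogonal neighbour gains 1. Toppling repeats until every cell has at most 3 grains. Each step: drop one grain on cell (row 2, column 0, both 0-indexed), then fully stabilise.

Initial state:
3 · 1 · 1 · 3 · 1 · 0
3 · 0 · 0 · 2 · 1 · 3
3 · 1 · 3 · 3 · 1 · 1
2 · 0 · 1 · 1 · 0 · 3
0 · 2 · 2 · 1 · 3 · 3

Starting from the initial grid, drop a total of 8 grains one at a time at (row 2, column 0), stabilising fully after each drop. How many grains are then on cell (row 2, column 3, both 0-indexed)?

[0] 3 · 1 · 1 · 3 · 1 · 0
3 · 0 · 0 · 2 · 1 · 3
3 · 1 · 3 · 3 · 1 · 1
2 · 0 · 1 · 1 · 0 · 3
0 · 2 · 2 · 1 · 3 · 3
[1] 0 · 2 · 1 · 3 · 1 · 0
1 · 1 · 0 · 2 · 1 · 3
1 · 2 · 3 · 3 · 1 · 1
3 · 0 · 1 · 1 · 0 · 3
0 · 2 · 2 · 1 · 3 · 3
[2] 0 · 2 · 1 · 3 · 1 · 0
1 · 1 · 0 · 2 · 1 · 3
2 · 2 · 3 · 3 · 1 · 1
3 · 0 · 1 · 1 · 0 · 3
0 · 2 · 2 · 1 · 3 · 3
[3] 0 · 2 · 1 · 3 · 1 · 0
1 · 1 · 0 · 2 · 1 · 3
3 · 2 · 3 · 3 · 1 · 1
3 · 0 · 1 · 1 · 0 · 3
0 · 2 · 2 · 1 · 3 · 3
[4] 0 · 2 · 1 · 3 · 1 · 0
2 · 1 · 0 · 2 · 1 · 3
1 · 3 · 3 · 3 · 1 · 1
0 · 1 · 1 · 1 · 0 · 3
1 · 2 · 2 · 1 · 3 · 3
[5] 0 · 2 · 1 · 3 · 1 · 0
2 · 1 · 0 · 2 · 1 · 3
2 · 3 · 3 · 3 · 1 · 1
0 · 1 · 1 · 1 · 0 · 3
1 · 2 · 2 · 1 · 3 · 3
[6] 0 · 2 · 1 · 3 · 1 · 0
2 · 1 · 0 · 2 · 1 · 3
3 · 3 · 3 · 3 · 1 · 1
0 · 1 · 1 · 1 · 0 · 3
1 · 2 · 2 · 1 · 3 · 3
[7] 0 · 2 · 1 · 3 · 1 · 0
3 · 2 · 1 · 3 · 1 · 3
1 · 1 · 1 · 0 · 2 · 1
1 · 2 · 2 · 2 · 0 · 3
1 · 2 · 2 · 1 · 3 · 3
[8] 0 · 2 · 1 · 3 · 1 · 0
3 · 2 · 1 · 3 · 1 · 3
2 · 1 · 1 · 0 · 2 · 1
1 · 2 · 2 · 2 · 0 · 3
1 · 2 · 2 · 1 · 3 · 3

0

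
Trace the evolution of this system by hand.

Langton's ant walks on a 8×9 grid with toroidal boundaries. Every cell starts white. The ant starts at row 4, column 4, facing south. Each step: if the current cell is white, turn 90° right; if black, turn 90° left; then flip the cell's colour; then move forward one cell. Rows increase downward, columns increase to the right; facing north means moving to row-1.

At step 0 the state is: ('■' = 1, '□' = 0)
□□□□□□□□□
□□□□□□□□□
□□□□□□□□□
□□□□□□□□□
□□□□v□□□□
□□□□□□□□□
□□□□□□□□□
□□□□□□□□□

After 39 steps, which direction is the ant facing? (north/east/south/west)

west

0) □□□□□□□□□
□□□□□□□□□
□□□□□□□□□
□□□□□□□□□
□□□□v□□□□
□□□□□□□□□
□□□□□□□□□
□□□□□□□□□
1) □□□□□□□□□
□□□□□□□□□
□□□□□□□□□
□□□□□□□□□
□□□<■□□□□
□□□□□□□□□
□□□□□□□□□
□□□□□□□□□
2) □□□□□□□□□
□□□□□□□□□
□□□□□□□□□
□□□^□□□□□
□□□■■□□□□
□□□□□□□□□
□□□□□□□□□
□□□□□□□□□
3) □□□□□□□□□
□□□□□□□□□
□□□□□□□□□
□□□■>□□□□
□□□■■□□□□
□□□□□□□□□
□□□□□□□□□
□□□□□□□□□
4) □□□□□□□□□
□□□□□□□□□
□□□□□□□□□
□□□■■□□□□
□□□■v□□□□
□□□□□□□□□
□□□□□□□□□
□□□□□□□□□
5) □□□□□□□□□
□□□□□□□□□
□□□□□□□□□
□□□■■□□□□
□□□■□>□□□
□□□□□□□□□
□□□□□□□□□
□□□□□□□□□
6) □□□□□□□□□
□□□□□□□□□
□□□□□□□□□
□□□■■□□□□
□□□■□■□□□
□□□□□v□□□
□□□□□□□□□
□□□□□□□□□
7) □□□□□□□□□
□□□□□□□□□
□□□□□□□□□
□□□■■□□□□
□□□■□■□□□
□□□□<■□□□
□□□□□□□□□
□□□□□□□□□
8) □□□□□□□□□
□□□□□□□□□
□□□□□□□□□
□□□■■□□□□
□□□■^■□□□
□□□□■■□□□
□□□□□□□□□
□□□□□□□□□
9) □□□□□□□□□
□□□□□□□□□
□□□□□□□□□
□□□■■□□□□
□□□■■>□□□
□□□□■■□□□
□□□□□□□□□
□□□□□□□□□
10) □□□□□□□□□
□□□□□□□□□
□□□□□□□□□
□□□■■^□□□
□□□■■□□□□
□□□□■■□□□
□□□□□□□□□
□□□□□□□□□
11) □□□□□□□□□
□□□□□□□□□
□□□□□□□□□
□□□■■■>□□
□□□■■□□□□
□□□□■■□□□
□□□□□□□□□
□□□□□□□□□
12) □□□□□□□□□
□□□□□□□□□
□□□□□□□□□
□□□■■■■□□
□□□■■□v□□
□□□□■■□□□
□□□□□□□□□
□□□□□□□□□
13) □□□□□□□□□
□□□□□□□□□
□□□□□□□□□
□□□■■■■□□
□□□■■<■□□
□□□□■■□□□
□□□□□□□□□
□□□□□□□□□
14) □□□□□□□□□
□□□□□□□□□
□□□□□□□□□
□□□■■^■□□
□□□■■■■□□
□□□□■■□□□
□□□□□□□□□
□□□□□□□□□
15) □□□□□□□□□
□□□□□□□□□
□□□□□□□□□
□□□■<□■□□
□□□■■■■□□
□□□□■■□□□
□□□□□□□□□
□□□□□□□□□
16) □□□□□□□□□
□□□□□□□□□
□□□□□□□□□
□□□■□□■□□
□□□■v■■□□
□□□□■■□□□
□□□□□□□□□
□□□□□□□□□
17) □□□□□□□□□
□□□□□□□□□
□□□□□□□□□
□□□■□□■□□
□□□■□>■□□
□□□□■■□□□
□□□□□□□□□
□□□□□□□□□
18) □□□□□□□□□
□□□□□□□□□
□□□□□□□□□
□□□■□^■□□
□□□■□□■□□
□□□□■■□□□
□□□□□□□□□
□□□□□□□□□
19) □□□□□□□□□
□□□□□□□□□
□□□□□□□□□
□□□■□■>□□
□□□■□□■□□
□□□□■■□□□
□□□□□□□□□
□□□□□□□□□
20) □□□□□□□□□
□□□□□□□□□
□□□□□□^□□
□□□■□■□□□
□□□■□□■□□
□□□□■■□□□
□□□□□□□□□
□□□□□□□□□
21) □□□□□□□□□
□□□□□□□□□
□□□□□□■>□
□□□■□■□□□
□□□■□□■□□
□□□□■■□□□
□□□□□□□□□
□□□□□□□□□
22) □□□□□□□□□
□□□□□□□□□
□□□□□□■■□
□□□■□■□v□
□□□■□□■□□
□□□□■■□□□
□□□□□□□□□
□□□□□□□□□
23) □□□□□□□□□
□□□□□□□□□
□□□□□□■■□
□□□■□■<■□
□□□■□□■□□
□□□□■■□□□
□□□□□□□□□
□□□□□□□□□
24) □□□□□□□□□
□□□□□□□□□
□□□□□□^■□
□□□■□■■■□
□□□■□□■□□
□□□□■■□□□
□□□□□□□□□
□□□□□□□□□
25) □□□□□□□□□
□□□□□□□□□
□□□□□<□■□
□□□■□■■■□
□□□■□□■□□
□□□□■■□□□
□□□□□□□□□
□□□□□□□□□
26) □□□□□□□□□
□□□□□^□□□
□□□□□■□■□
□□□■□■■■□
□□□■□□■□□
□□□□■■□□□
□□□□□□□□□
□□□□□□□□□
27) □□□□□□□□□
□□□□□■>□□
□□□□□■□■□
□□□■□■■■□
□□□■□□■□□
□□□□■■□□□
□□□□□□□□□
□□□□□□□□□
28) □□□□□□□□□
□□□□□■■□□
□□□□□■v■□
□□□■□■■■□
□□□■□□■□□
□□□□■■□□□
□□□□□□□□□
□□□□□□□□□
29) □□□□□□□□□
□□□□□■■□□
□□□□□<■■□
□□□■□■■■□
□□□■□□■□□
□□□□■■□□□
□□□□□□□□□
□□□□□□□□□
30) □□□□□□□□□
□□□□□■■□□
□□□□□□■■□
□□□■□v■■□
□□□■□□■□□
□□□□■■□□□
□□□□□□□□□
□□□□□□□□□
31) □□□□□□□□□
□□□□□■■□□
□□□□□□■■□
□□□■□□>■□
□□□■□□■□□
□□□□■■□□□
□□□□□□□□□
□□□□□□□□□
32) □□□□□□□□□
□□□□□■■□□
□□□□□□^■□
□□□■□□□■□
□□□■□□■□□
□□□□■■□□□
□□□□□□□□□
□□□□□□□□□
33) □□□□□□□□□
□□□□□■■□□
□□□□□<□■□
□□□■□□□■□
□□□■□□■□□
□□□□■■□□□
□□□□□□□□□
□□□□□□□□□
34) □□□□□□□□□
□□□□□^■□□
□□□□□■□■□
□□□■□□□■□
□□□■□□■□□
□□□□■■□□□
□□□□□□□□□
□□□□□□□□□
35) □□□□□□□□□
□□□□<□■□□
□□□□□■□■□
□□□■□□□■□
□□□■□□■□□
□□□□■■□□□
□□□□□□□□□
□□□□□□□□□
36) □□□□^□□□□
□□□□■□■□□
□□□□□■□■□
□□□■□□□■□
□□□■□□■□□
□□□□■■□□□
□□□□□□□□□
□□□□□□□□□
37) □□□□■>□□□
□□□□■□■□□
□□□□□■□■□
□□□■□□□■□
□□□■□□■□□
□□□□■■□□□
□□□□□□□□□
□□□□□□□□□
38) □□□□■■□□□
□□□□■v■□□
□□□□□■□■□
□□□■□□□■□
□□□■□□■□□
□□□□■■□□□
□□□□□□□□□
□□□□□□□□□
39) □□□□■■□□□
□□□□<■■□□
□□□□□■□■□
□□□■□□□■□
□□□■□□■□□
□□□□■■□□□
□□□□□□□□□
□□□□□□□□□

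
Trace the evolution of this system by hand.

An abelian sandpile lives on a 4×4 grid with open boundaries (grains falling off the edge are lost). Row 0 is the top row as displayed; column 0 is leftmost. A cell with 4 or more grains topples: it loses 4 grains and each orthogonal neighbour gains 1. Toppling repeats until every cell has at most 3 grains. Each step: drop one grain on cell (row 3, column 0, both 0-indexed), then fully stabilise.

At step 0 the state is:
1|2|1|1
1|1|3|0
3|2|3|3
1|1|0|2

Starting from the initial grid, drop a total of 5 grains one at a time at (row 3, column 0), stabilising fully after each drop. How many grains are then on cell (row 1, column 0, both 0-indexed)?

[0] 1|2|1|1
1|1|3|0
3|2|3|3
1|1|0|2
[1] 1|2|1|1
1|1|3|0
3|2|3|3
2|1|0|2
[2] 1|2|1|1
1|1|3|0
3|2|3|3
3|1|0|2
[3] 1|2|1|1
2|1|3|0
0|3|3|3
1|2|0|2
[4] 1|2|1|1
2|1|3|0
0|3|3|3
2|2|0|2
[5] 1|2|1|1
2|1|3|0
0|3|3|3
3|2|0|2

2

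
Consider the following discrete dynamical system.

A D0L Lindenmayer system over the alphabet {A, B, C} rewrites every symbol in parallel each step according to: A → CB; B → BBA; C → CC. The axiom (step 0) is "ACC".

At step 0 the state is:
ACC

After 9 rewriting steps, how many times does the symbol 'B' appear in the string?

985

[0] ACC
[1] CBCCCC
[2] CCBBACCCCCCCC
[3] CCCCBBABBACBCCCCCCCCCCCCCCCC
[4] CCCCCCCCBBABBACBBBABBACBCCBBACCCCCCCCCCCCCCCCCCCCCCCCCCCCCCCC
[5] CCCCCCCCCCCCCCCCBBABBACBBBABBACBCCBBABBABBACBBBABBACBCCBBA…CCCCCCCCCCCCCCCCCCCCCCCCCCCCCCCCCCCCCCCCCCCCCCCCCCCCCCCCCC  (len 134)
[6] CCCCCCCCCCCCCCCCCCCCCCCCCCCCCCCCBBABBACBBBABBACBCCBBABBABB…CCCCCCCCCCCCCCCCCCCCCCCCCCCCCCCCCCCCCCCCCCCCCCCCCCCCCCCCCC  (len 297)
[7] CCCCCCCCCCCCCCCCCCCCCCCCCCCCCCCCCCCCCCCCCCCCCCCCCCCCCCCCCC…CCCCCCCCCCCCCCCCCCCCCCCCCCCCCCCCCCCCCCCCCCCCCCCCCCCCCCCCCC  (len 664)
[8] CCCCCCCCCCCCCCCCCCCCCCCCCCCCCCCCCCCCCCCCCCCCCCCCCCCCCCCCCC…CCCCCCCCCCCCCCCCCCCCCCCCCCCCCCCCCCCCCCCCCCCCCCCCCCCCCCCCCC  (len 1497)
[9] CCCCCCCCCCCCCCCCCCCCCCCCCCCCCCCCCCCCCCCCCCCCCCCCCCCCCCCCCC…CCCCCCCCCCCCCCCCCCCCCCCCCCCCCCCCCCCCCCCCCCCCCCCCCCCCCCCCCC  (len 3402)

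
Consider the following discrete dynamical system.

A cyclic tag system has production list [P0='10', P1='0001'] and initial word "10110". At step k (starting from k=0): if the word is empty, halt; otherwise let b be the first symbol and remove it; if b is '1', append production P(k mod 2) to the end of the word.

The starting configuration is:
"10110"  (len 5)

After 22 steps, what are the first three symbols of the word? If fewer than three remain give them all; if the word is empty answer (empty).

010

0) "10110"  (len 5)
1) "011010"  (len 6)
2) "11010"  (len 5)
3) "101010"  (len 6)
4) "010100001"  (len 9)
5) "10100001"  (len 8)
6) "01000010001"  (len 11)
7) "1000010001"  (len 10)
8) "0000100010001"  (len 13)
9) "000100010001"  (len 12)
10) "00100010001"  (len 11)
11) "0100010001"  (len 10)
12) "100010001"  (len 9)
13) "0001000110"  (len 10)
14) "001000110"  (len 9)
15) "01000110"  (len 8)
16) "1000110"  (len 7)
17) "00011010"  (len 8)
18) "0011010"  (len 7)
19) "011010"  (len 6)
20) "11010"  (len 5)
21) "101010"  (len 6)
22) "010100001"  (len 9)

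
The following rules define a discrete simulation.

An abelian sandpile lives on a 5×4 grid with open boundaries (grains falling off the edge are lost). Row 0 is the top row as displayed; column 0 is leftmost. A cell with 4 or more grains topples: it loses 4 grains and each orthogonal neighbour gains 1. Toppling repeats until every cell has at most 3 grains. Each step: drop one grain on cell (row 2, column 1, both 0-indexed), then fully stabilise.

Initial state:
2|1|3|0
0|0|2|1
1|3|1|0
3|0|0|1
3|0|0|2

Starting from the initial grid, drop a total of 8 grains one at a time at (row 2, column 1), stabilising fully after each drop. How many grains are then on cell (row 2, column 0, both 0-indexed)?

step 0: 2|1|3|0
0|0|2|1
1|3|1|0
3|0|0|1
3|0|0|2
step 1: 2|1|3|0
0|1|2|1
2|0|2|0
3|1|0|1
3|0|0|2
step 2: 2|1|3|0
0|1|2|1
2|1|2|0
3|1|0|1
3|0|0|2
step 3: 2|1|3|0
0|1|2|1
2|2|2|0
3|1|0|1
3|0|0|2
step 4: 2|1|3|0
0|1|2|1
2|3|2|0
3|1|0|1
3|0|0|2
step 5: 2|1|3|0
0|2|2|1
3|0|3|0
3|2|0|1
3|0|0|2
step 6: 2|1|3|0
0|2|2|1
3|1|3|0
3|2|0|1
3|0|0|2
step 7: 2|1|3|0
0|2|2|1
3|2|3|0
3|2|0|1
3|0|0|2
step 8: 2|1|3|0
0|2|2|1
3|3|3|0
3|2|0|1
3|0|0|2

3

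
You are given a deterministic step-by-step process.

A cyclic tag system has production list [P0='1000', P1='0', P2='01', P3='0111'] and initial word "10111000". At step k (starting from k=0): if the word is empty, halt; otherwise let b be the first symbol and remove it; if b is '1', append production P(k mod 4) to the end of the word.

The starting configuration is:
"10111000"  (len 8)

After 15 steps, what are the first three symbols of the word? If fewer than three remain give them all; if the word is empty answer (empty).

step 0: "10111000"  (len 8)
step 1: "01110001000"  (len 11)
step 2: "1110001000"  (len 10)
step 3: "11000100001"  (len 11)
step 4: "10001000010111"  (len 14)
step 5: "00010000101111000"  (len 17)
step 6: "0010000101111000"  (len 16)
step 7: "010000101111000"  (len 15)
step 8: "10000101111000"  (len 14)
step 9: "00001011110001000"  (len 17)
step 10: "0001011110001000"  (len 16)
step 11: "001011110001000"  (len 15)
step 12: "01011110001000"  (len 14)
step 13: "1011110001000"  (len 13)
step 14: "0111100010000"  (len 13)
step 15: "111100010000"  (len 12)

111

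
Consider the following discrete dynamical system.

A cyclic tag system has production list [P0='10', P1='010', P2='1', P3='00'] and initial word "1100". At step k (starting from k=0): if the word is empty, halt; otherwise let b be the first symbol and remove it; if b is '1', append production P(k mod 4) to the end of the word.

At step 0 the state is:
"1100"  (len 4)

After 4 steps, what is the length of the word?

5

gen 0: "1100"  (len 4)
gen 1: "10010"  (len 5)
gen 2: "0010010"  (len 7)
gen 3: "010010"  (len 6)
gen 4: "10010"  (len 5)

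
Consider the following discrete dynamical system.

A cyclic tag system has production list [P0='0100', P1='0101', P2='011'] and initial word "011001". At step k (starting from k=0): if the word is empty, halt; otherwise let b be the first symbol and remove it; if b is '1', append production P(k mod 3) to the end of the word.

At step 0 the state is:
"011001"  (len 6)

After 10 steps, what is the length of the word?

14

k=0  "011001"  (len 6)
k=1  "11001"  (len 5)
k=2  "10010101"  (len 8)
k=3  "0010101011"  (len 10)
k=4  "010101011"  (len 9)
k=5  "10101011"  (len 8)
k=6  "0101011011"  (len 10)
k=7  "101011011"  (len 9)
k=8  "010110110101"  (len 12)
k=9  "10110110101"  (len 11)
k=10  "01101101010100"  (len 14)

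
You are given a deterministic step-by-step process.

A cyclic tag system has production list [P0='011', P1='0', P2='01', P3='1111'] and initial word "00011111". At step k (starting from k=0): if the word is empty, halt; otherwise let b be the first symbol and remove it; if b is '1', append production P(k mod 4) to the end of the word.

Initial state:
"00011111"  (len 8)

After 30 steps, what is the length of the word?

31

0) "00011111"  (len 8)
1) "0011111"  (len 7)
2) "011111"  (len 6)
3) "11111"  (len 5)
4) "11111111"  (len 8)
5) "1111111011"  (len 10)
6) "1111110110"  (len 10)
7) "11111011001"  (len 11)
8) "11110110011111"  (len 14)
9) "1110110011111011"  (len 16)
10) "1101100111110110"  (len 16)
11) "10110011111011001"  (len 17)
12) "01100111110110011111"  (len 20)
13) "1100111110110011111"  (len 19)
14) "1001111101100111110"  (len 19)
15) "00111110110011111001"  (len 20)
16) "0111110110011111001"  (len 19)
17) "111110110011111001"  (len 18)
18) "111101100111110010"  (len 18)
19) "1110110011111001001"  (len 19)
20) "1101100111110010011111"  (len 22)
21) "101100111110010011111011"  (len 24)
22) "011001111100100111110110"  (len 24)
23) "11001111100100111110110"  (len 23)
24) "10011111001001111101101111"  (len 26)
25) "0011111001001111101101111011"  (len 28)
26) "011111001001111101101111011"  (len 27)
27) "11111001001111101101111011"  (len 26)
28) "11110010011111011011110111111"  (len 29)
29) "1110010011111011011110111111011"  (len 31)
30) "1100100111110110111101111110110"  (len 31)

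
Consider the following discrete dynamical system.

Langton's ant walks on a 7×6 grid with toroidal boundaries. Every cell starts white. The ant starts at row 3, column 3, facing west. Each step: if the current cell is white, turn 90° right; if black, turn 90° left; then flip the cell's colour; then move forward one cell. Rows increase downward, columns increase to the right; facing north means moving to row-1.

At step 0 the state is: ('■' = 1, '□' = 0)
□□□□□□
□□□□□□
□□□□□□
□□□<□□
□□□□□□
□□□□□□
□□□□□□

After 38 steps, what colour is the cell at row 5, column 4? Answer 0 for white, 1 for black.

0

0) □□□□□□
□□□□□□
□□□□□□
□□□<□□
□□□□□□
□□□□□□
□□□□□□
1) □□□□□□
□□□□□□
□□□^□□
□□□■□□
□□□□□□
□□□□□□
□□□□□□
2) □□□□□□
□□□□□□
□□□■>□
□□□■□□
□□□□□□
□□□□□□
□□□□□□
3) □□□□□□
□□□□□□
□□□■■□
□□□■v□
□□□□□□
□□□□□□
□□□□□□
4) □□□□□□
□□□□□□
□□□■■□
□□□<■□
□□□□□□
□□□□□□
□□□□□□
5) □□□□□□
□□□□□□
□□□■■□
□□□□■□
□□□v□□
□□□□□□
□□□□□□
6) □□□□□□
□□□□□□
□□□■■□
□□□□■□
□□<■□□
□□□□□□
□□□□□□
7) □□□□□□
□□□□□□
□□□■■□
□□^□■□
□□■■□□
□□□□□□
□□□□□□
8) □□□□□□
□□□□□□
□□□■■□
□□■>■□
□□■■□□
□□□□□□
□□□□□□
9) □□□□□□
□□□□□□
□□□■■□
□□■■■□
□□■v□□
□□□□□□
□□□□□□
10) □□□□□□
□□□□□□
□□□■■□
□□■■■□
□□■□>□
□□□□□□
□□□□□□
11) □□□□□□
□□□□□□
□□□■■□
□□■■■□
□□■□■□
□□□□v□
□□□□□□
12) □□□□□□
□□□□□□
□□□■■□
□□■■■□
□□■□■□
□□□<■□
□□□□□□
13) □□□□□□
□□□□□□
□□□■■□
□□■■■□
□□■^■□
□□□■■□
□□□□□□
14) □□□□□□
□□□□□□
□□□■■□
□□■■■□
□□■■>□
□□□■■□
□□□□□□
15) □□□□□□
□□□□□□
□□□■■□
□□■■^□
□□■■□□
□□□■■□
□□□□□□
16) □□□□□□
□□□□□□
□□□■■□
□□■<□□
□□■■□□
□□□■■□
□□□□□□
17) □□□□□□
□□□□□□
□□□■■□
□□■□□□
□□■v□□
□□□■■□
□□□□□□
18) □□□□□□
□□□□□□
□□□■■□
□□■□□□
□□■□>□
□□□■■□
□□□□□□
19) □□□□□□
□□□□□□
□□□■■□
□□■□□□
□□■□■□
□□□■v□
□□□□□□
20) □□□□□□
□□□□□□
□□□■■□
□□■□□□
□□■□■□
□□□■□>
□□□□□□
21) □□□□□□
□□□□□□
□□□■■□
□□■□□□
□□■□■□
□□□■□■
□□□□□v
22) □□□□□□
□□□□□□
□□□■■□
□□■□□□
□□■□■□
□□□■□■
□□□□<■
23) □□□□□□
□□□□□□
□□□■■□
□□■□□□
□□■□■□
□□□■^■
□□□□■■
24) □□□□□□
□□□□□□
□□□■■□
□□■□□□
□□■□■□
□□□■■>
□□□□■■
25) □□□□□□
□□□□□□
□□□■■□
□□■□□□
□□■□■^
□□□■■□
□□□□■■
26) □□□□□□
□□□□□□
□□□■■□
□□■□□□
>□■□■■
□□□■■□
□□□□■■
27) □□□□□□
□□□□□□
□□□■■□
□□■□□□
■□■□■■
v□□■■□
□□□□■■
28) □□□□□□
□□□□□□
□□□■■□
□□■□□□
■□■□■■
■□□■■<
□□□□■■
29) □□□□□□
□□□□□□
□□□■■□
□□■□□□
■□■□■^
■□□■■■
□□□□■■
30) □□□□□□
□□□□□□
□□□■■□
□□■□□□
■□■□<□
■□□■■■
□□□□■■
31) □□□□□□
□□□□□□
□□□■■□
□□■□□□
■□■□□□
■□□■v■
□□□□■■
32) □□□□□□
□□□□□□
□□□■■□
□□■□□□
■□■□□□
■□□■□>
□□□□■■
33) □□□□□□
□□□□□□
□□□■■□
□□■□□□
■□■□□^
■□□■□□
□□□□■■
34) □□□□□□
□□□□□□
□□□■■□
□□■□□□
>□■□□■
■□□■□□
□□□□■■
35) □□□□□□
□□□□□□
□□□■■□
^□■□□□
□□■□□■
■□□■□□
□□□□■■
36) □□□□□□
□□□□□□
□□□■■□
■>■□□□
□□■□□■
■□□■□□
□□□□■■
37) □□□□□□
□□□□□□
□□□■■□
■■■□□□
□v■□□■
■□□■□□
□□□□■■
38) □□□□□□
□□□□□□
□□□■■□
■■■□□□
<■■□□■
■□□■□□
□□□□■■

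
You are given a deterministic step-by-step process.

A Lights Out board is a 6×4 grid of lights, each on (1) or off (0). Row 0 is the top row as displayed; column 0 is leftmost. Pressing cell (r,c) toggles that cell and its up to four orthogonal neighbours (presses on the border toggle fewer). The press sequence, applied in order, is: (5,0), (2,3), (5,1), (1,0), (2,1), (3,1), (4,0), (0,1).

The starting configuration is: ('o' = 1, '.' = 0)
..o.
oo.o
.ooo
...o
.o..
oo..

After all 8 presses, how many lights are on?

step 0: ..o.
oo.o
.ooo
...o
.o..
oo..
step 1: ..o.
oo.o
.ooo
...o
oo..
....
step 2: ..o.
oo..
.o..
....
oo..
....
step 3: ..o.
oo..
.o..
....
o...
ooo.
step 4: o.o.
....
oo..
....
o...
ooo.
step 5: o.o.
.o..
..o.
.o..
o...
ooo.
step 6: o.o.
.o..
.oo.
o.o.
oo..
ooo.
step 7: o.o.
.o..
.oo.
..o.
....
.oo.
step 8: .o..
....
.oo.
..o.
....
.oo.

6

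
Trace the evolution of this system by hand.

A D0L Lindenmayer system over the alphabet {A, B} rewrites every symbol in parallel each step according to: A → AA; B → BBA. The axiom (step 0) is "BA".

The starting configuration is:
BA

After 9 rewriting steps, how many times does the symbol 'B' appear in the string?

512

t=0: BA
t=1: BBAAA
t=2: BBABBAAAAAAA
t=3: BBABBAAABBABBAAAAAAAAAAAAAAA
t=4: BBABBAAABBABBAAAAAAABBABBAAABBABBAAAAAAAAAAAAAAAAAAAAAAAAAAAAAAA
t=5: BBABBAAABBABBAAAAAAABBABBAAABBABBAAAAAAAAAAAAAAABBABBAAABB…AAAAAAAAAAAAAAAAAAAAAAAAAAAAAAAAAAAAAAAAAAAAAAAAAAAAAAAAAA  (len 144)
t=6: BBABBAAABBABBAAAAAAABBABBAAABBABBAAAAAAAAAAAAAAABBABBAAABB…AAAAAAAAAAAAAAAAAAAAAAAAAAAAAAAAAAAAAAAAAAAAAAAAAAAAAAAAAA  (len 320)
t=7: BBABBAAABBABBAAAAAAABBABBAAABBABBAAAAAAAAAAAAAAABBABBAAABB…AAAAAAAAAAAAAAAAAAAAAAAAAAAAAAAAAAAAAAAAAAAAAAAAAAAAAAAAAA  (len 704)
t=8: BBABBAAABBABBAAAAAAABBABBAAABBABBAAAAAAAAAAAAAAABBABBAAABB…AAAAAAAAAAAAAAAAAAAAAAAAAAAAAAAAAAAAAAAAAAAAAAAAAAAAAAAAAA  (len 1536)
t=9: BBABBAAABBABBAAAAAAABBABBAAABBABBAAAAAAAAAAAAAAABBABBAAABB…AAAAAAAAAAAAAAAAAAAAAAAAAAAAAAAAAAAAAAAAAAAAAAAAAAAAAAAAAA  (len 3328)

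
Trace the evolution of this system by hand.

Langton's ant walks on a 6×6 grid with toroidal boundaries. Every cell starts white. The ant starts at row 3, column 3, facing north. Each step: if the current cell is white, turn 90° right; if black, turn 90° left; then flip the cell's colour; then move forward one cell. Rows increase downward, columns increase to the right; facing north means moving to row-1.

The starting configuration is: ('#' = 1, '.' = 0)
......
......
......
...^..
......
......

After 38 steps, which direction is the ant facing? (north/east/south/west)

t=0: ......
......
......
...^..
......
......
t=1: ......
......
......
...#>.
......
......
t=2: ......
......
......
...##.
....v.
......
t=3: ......
......
......
...##.
...<#.
......
t=4: ......
......
......
...^#.
...##.
......
t=5: ......
......
......
..<.#.
...##.
......
t=6: ......
......
..^...
..#.#.
...##.
......
t=7: ......
......
..#>..
..#.#.
...##.
......
t=8: ......
......
..##..
..#v#.
...##.
......
t=9: ......
......
..##..
..<##.
...##.
......
t=10: ......
......
..##..
...##.
..v##.
......
t=11: ......
......
..##..
...##.
.<###.
......
t=12: ......
......
..##..
.^.##.
.####.
......
t=13: ......
......
..##..
.#>##.
.####.
......
t=14: ......
......
..##..
.####.
.#v##.
......
t=15: ......
......
..##..
.####.
.#.>#.
......
t=16: ......
......
..##..
.##^#.
.#..#.
......
t=17: ......
......
..##..
.#<.#.
.#..#.
......
t=18: ......
......
..##..
.#..#.
.#v.#.
......
t=19: ......
......
..##..
.#..#.
.<#.#.
......
t=20: ......
......
..##..
.#..#.
..#.#.
.v....
t=21: ......
......
..##..
.#..#.
..#.#.
<#....
t=22: ......
......
..##..
.#..#.
^.#.#.
##....
t=23: ......
......
..##..
.#..#.
#>#.#.
##....
t=24: ......
......
..##..
.#..#.
###.#.
#v....
t=25: ......
......
..##..
.#..#.
###.#.
#.>...
t=26: ..v...
......
..##..
.#..#.
###.#.
#.#...
t=27: .<#...
......
..##..
.#..#.
###.#.
#.#...
t=28: .##...
......
..##..
.#..#.
###.#.
#^#...
t=29: .##...
......
..##..
.#..#.
###.#.
##>...
t=30: .##...
......
..##..
.#..#.
##^.#.
##....
t=31: .##...
......
..##..
.#..#.
#<..#.
##....
t=32: .##...
......
..##..
.#..#.
#...#.
#v....
t=33: .##...
......
..##..
.#..#.
#...#.
#.>...
t=34: .#v...
......
..##..
.#..#.
#...#.
#.#...
t=35: .#.>..
......
..##..
.#..#.
#...#.
#.#...
t=36: .#.#..
...v..
..##..
.#..#.
#...#.
#.#...
t=37: .#.#..
..<#..
..##..
.#..#.
#...#.
#.#...
t=38: .#^#..
..##..
..##..
.#..#.
#...#.
#.#...

north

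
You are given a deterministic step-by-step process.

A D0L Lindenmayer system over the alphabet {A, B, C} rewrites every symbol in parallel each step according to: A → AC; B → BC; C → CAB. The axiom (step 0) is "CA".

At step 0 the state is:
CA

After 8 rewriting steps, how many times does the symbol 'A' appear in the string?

697

k=0  CA
k=1  CABAC
k=2  CABACBCACCAB
k=3  CABACBCACCABBCCABACCABCABACBC
k=4  CABACBCACCABBCCABACCABCABACBCBCCABCABACBCACCABCABACBCCABACBCACCABBCCAB
k=5  CABACBCACCABBCCABACCABCABACBCBCCABCABACBCACCABCABACBCCABAC…CABACBCACCABBCCABCABACBCACCABBCCABACCABCABACBCBCCABCABACBC  (len 169)
k=6  CABACBCACCABBCCABACCABCABACBCBCCABCABACBCACCABCABACBCCABAC…ACCABCABACBCCABACBCACCABBCCABBCCABCABACBCCABACBCACCABBCCAB  (len 408)
k=7  CABACBCACCABBCCABACCABCABACBCBCCABCABACBCACCABCABACBCCABAC…CABACBCACCABBCCABCABACBCACCABBCCABACCABCABACBCBCCABCABACBC  (len 985)
k=8  CABACBCACCABBCCABACCABCABACBCBCCABCABACBCACCABCABACBCCABAC…ACCABCABACBCCABACBCACCABBCCABBCCABCABACBCCABACBCACCABBCCAB  (len 2378)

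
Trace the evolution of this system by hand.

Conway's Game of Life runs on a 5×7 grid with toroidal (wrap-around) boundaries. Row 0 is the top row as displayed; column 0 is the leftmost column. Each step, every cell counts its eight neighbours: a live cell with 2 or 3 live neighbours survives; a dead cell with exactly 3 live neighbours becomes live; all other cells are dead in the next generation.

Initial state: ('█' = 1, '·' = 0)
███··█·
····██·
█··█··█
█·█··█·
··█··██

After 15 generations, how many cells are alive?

30

k=0  ███··█·
····██·
█··█··█
█·█··█·
··█··██
k=1  ████···
··████·
██·█···
█·████·
··████·
k=2  ······█
······█
█······
█····█·
█····█·
k=3  █····██
█·····█
█······
██·····
█····█·
k=4  ·█···█·
·█···█·
·······
██·····
·····█·
k=5  ····███
·······
██·····
·······
██····█
k=6  ·····██
█····██
·······
······█
█·····█
k=7  ·······
█····█·
█····█·
█·····█
█······
k=8  ······█
·······
██···█·
██·····
█·····█
k=9  █·····█
█·····█
██····█
·······
·█····█
k=10  ·█···█·
·····█·
·█····█
·█····█
······█
k=11  ·····██
█····██
·····██
·····██
·····██
k=12  ····█··
█···█··
····█··
█···█··
█···█··
k=13  ···███·
···███·
···███·
···███·
···███·
k=14  ··█···█
··█···█
··█···█
··█···█
··█···█
k=15  ████·██
████·██
████·██
████·██
████·██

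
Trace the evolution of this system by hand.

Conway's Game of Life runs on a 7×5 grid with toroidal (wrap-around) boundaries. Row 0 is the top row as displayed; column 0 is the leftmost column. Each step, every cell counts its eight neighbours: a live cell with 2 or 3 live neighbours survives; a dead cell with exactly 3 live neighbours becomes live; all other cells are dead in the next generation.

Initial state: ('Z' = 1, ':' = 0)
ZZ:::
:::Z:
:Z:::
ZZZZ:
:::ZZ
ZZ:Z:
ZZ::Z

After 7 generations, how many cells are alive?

2

gen 0: ZZ:::
:::Z:
:Z:::
ZZZZ:
:::ZZ
ZZ:Z:
ZZ::Z
gen 1: :ZZ::
ZZZ::
ZZ:ZZ
ZZ:Z:
:::::
:Z:Z:
:::::
gen 2: Z:Z::
:::::
:::Z:
:Z:Z:
ZZ::Z
:::::
:Z:::
gen 3: :Z:::
:::::
::Z::
:Z:Z:
ZZZ:Z
:Z:::
:Z:::
gen 4: :::::
:::::
::Z::
:::ZZ
:::ZZ
:::::
ZZZ::
gen 5: :Z:::
:::::
:::Z:
::Z:Z
:::ZZ
ZZZZZ
:Z:::
gen 6: :::::
:::::
:::Z:
::Z:Z
:::::
:Z:::
:::ZZ
gen 7: :::::
:::::
:::Z:
:::Z:
:::::
:::::
:::::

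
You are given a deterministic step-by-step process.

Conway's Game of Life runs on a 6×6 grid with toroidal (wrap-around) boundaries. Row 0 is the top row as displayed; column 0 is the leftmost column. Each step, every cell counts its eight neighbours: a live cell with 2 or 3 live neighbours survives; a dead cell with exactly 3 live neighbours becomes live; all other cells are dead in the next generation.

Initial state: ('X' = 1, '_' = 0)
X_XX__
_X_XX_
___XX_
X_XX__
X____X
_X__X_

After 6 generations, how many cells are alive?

step 0: X_XX__
_X_XX_
___XX_
X_XX__
X____X
_X__X_
step 1: X____X
_X___X
_X___X
XXXX__
X_XXXX
_XXXX_
step 2: ___X_X
_X__XX
____XX
______
______
______
step 3: X____X
___X__
X___XX
______
______
______
step 4: ______
______
____XX
_____X
______
______
step 5: ______
______
____XX
____XX
______
______
step 6: ______
______
____XX
____XX
______
______

4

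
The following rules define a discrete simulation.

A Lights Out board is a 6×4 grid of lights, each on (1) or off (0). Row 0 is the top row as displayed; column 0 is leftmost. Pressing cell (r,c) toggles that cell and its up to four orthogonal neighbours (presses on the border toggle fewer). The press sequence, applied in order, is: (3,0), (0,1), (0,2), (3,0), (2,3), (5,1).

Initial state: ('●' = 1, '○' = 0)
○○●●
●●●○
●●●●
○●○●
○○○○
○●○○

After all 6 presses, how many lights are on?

10

step 0: ○○●●
●●●○
●●●●
○●○●
○○○○
○●○○
step 1: ○○●●
●●●○
○●●●
●○○●
●○○○
○●○○
step 2: ●●○●
●○●○
○●●●
●○○●
●○○○
○●○○
step 3: ●○●○
●○○○
○●●●
●○○●
●○○○
○●○○
step 4: ●○●○
●○○○
●●●●
○●○●
○○○○
○●○○
step 5: ●○●○
●○○●
●●○○
○●○○
○○○○
○●○○
step 6: ●○●○
●○○●
●●○○
○●○○
○●○○
●○●○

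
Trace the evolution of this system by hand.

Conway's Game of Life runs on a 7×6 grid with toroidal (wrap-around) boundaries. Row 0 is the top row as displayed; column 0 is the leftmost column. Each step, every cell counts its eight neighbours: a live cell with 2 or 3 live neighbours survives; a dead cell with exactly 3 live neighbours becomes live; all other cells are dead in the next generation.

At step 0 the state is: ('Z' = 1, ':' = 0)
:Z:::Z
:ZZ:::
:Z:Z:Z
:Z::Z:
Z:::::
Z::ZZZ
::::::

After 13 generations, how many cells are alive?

15

k=0  :Z:::Z
:ZZ:::
:Z:Z:Z
:Z::Z:
Z:::::
Z::ZZZ
::::::
k=1  ZZZ:::
:Z::Z:
:Z:ZZ:
:ZZ:ZZ
ZZ:Z::
Z:::ZZ
::::::
k=2  ZZZ:::
::::ZZ
:Z::::
:::::Z
:::Z::
ZZ::ZZ
::::::
k=3  ZZ:::Z
::Z::Z
Z:::ZZ
::::::
::::::
Z:::ZZ
::Z:::
k=4  ZZZ::Z
::::::
Z:::ZZ
:::::Z
:::::Z
:::::Z
::::Z:
k=5  ZZ:::Z
::::Z:
Z:::ZZ
::::::
Z:::ZZ
::::ZZ
:Z::Z:
k=6  ZZ::ZZ
:Z::Z:
::::ZZ
::::::
Z:::Z:
:::Z::
:Z::Z:
k=7  :ZZZZ:
:Z:Z::
::::ZZ
::::Z:
::::::
:::ZZZ
:ZZZZ:
k=8  Z:::::
ZZ:::Z
:::ZZZ
::::ZZ
:::Z:Z
:::::Z
ZZ::::
k=9  ::::::
:Z::::
:::Z::
Z:::::
Z::::Z
::::ZZ
ZZ:::Z
k=10  :Z::::
::::::
::::::
Z::::Z
Z:::Z:
:Z::Z:
Z:::ZZ
k=11  Z::::Z
::::::
::::::
Z::::Z
ZZ::Z:
:Z:ZZ:
ZZ::ZZ
k=12  :Z::Z:
::::::
::::::
ZZ:::Z
:ZZZZ:
:::Z::
:ZZZ::
k=13  :Z:Z::
::::::
Z:::::
ZZ:ZZZ
:Z:ZZZ
::::::
:Z:ZZ:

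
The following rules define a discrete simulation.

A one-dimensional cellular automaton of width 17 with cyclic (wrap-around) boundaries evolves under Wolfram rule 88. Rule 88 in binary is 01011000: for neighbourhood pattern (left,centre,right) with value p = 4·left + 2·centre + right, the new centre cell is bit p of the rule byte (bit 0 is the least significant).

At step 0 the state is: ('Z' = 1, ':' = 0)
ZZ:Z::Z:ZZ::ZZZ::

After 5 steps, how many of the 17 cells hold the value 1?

step 0: ZZ:Z::Z:ZZ::ZZZ::
step 1: ZZ::Z:::ZZZ:Z:ZZ:
step 2: ZZZ::Z::Z:Z:::ZZ:
step 3: Z:ZZ::Z::::Z::ZZ:
step 4: ::ZZZ::Z::::Z:ZZ:
step 5: ::Z:ZZ::Z:::::ZZZ

7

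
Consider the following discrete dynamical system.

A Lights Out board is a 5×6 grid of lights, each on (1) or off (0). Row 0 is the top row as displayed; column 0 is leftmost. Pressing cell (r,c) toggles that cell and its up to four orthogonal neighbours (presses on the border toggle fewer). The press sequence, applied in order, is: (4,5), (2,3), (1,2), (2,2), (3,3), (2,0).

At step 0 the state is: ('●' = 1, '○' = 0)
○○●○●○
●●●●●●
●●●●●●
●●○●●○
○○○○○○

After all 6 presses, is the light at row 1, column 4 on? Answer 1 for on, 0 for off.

0) ○○●○●○
●●●●●●
●●●●●●
●●○●●○
○○○○○○
1) ○○●○●○
●●●●●●
●●●●●●
●●○●●●
○○○○●●
2) ○○●○●○
●●●○●●
●●○○○●
●●○○●●
○○○○●●
3) ○○○○●○
●○○●●●
●●●○○●
●●○○●●
○○○○●●
4) ○○○○●○
●○●●●●
●○○●○●
●●●○●●
○○○○●●
5) ○○○○●○
●○●●●●
●○○○○●
●●○●○●
○○○●●●
6) ○○○○●○
○○●●●●
○●○○○●
○●○●○●
○○○●●●

1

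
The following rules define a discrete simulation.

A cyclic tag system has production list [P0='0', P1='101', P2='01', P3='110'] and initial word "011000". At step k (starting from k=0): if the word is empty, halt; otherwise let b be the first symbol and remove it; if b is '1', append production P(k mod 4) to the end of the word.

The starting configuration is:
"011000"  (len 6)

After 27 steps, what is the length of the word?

gen 0: "011000"  (len 6)
gen 1: "11000"  (len 5)
gen 2: "1000101"  (len 7)
gen 3: "00010101"  (len 8)
gen 4: "0010101"  (len 7)
gen 5: "010101"  (len 6)
gen 6: "10101"  (len 5)
gen 7: "010101"  (len 6)
gen 8: "10101"  (len 5)
gen 9: "01010"  (len 5)
gen 10: "1010"  (len 4)
gen 11: "01001"  (len 5)
gen 12: "1001"  (len 4)
gen 13: "0010"  (len 4)
gen 14: "010"  (len 3)
gen 15: "10"  (len 2)
gen 16: "0110"  (len 4)
gen 17: "110"  (len 3)
gen 18: "10101"  (len 5)
gen 19: "010101"  (len 6)
gen 20: "10101"  (len 5)
gen 21: "01010"  (len 5)
gen 22: "1010"  (len 4)
gen 23: "01001"  (len 5)
gen 24: "1001"  (len 4)
gen 25: "0010"  (len 4)
gen 26: "010"  (len 3)
gen 27: "10"  (len 2)

2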